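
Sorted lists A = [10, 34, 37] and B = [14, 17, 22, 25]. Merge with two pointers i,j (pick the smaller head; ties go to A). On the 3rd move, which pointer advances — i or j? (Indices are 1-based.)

j

[i=1,j=1] A[i]=10<=B[j]=14 take 10 → i++
[i=2,j=1] A[i]=34>B[j]=14 take 14 → j++
[i=2,j=2] A[i]=34>B[j]=17 take 17 → j++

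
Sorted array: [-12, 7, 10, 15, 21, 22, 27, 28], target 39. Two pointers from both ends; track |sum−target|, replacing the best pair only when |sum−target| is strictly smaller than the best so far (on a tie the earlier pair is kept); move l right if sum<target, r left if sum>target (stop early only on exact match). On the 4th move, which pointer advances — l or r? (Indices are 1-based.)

r

[1,8] -12+28=16 d=23 * → l++
[2,8] 7+28=35 d=4 * → l++
[3,8] 10+28=38 d=1 * → l++
[4,8] 15+28=43 d=4 → r--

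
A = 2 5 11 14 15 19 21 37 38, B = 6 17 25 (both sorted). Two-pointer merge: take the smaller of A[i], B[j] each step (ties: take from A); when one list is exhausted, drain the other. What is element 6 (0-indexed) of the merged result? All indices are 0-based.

merged[6] = 17

i=0 j=0: A[i]=2<=B[j]=6 take 2, i++
i=1 j=0: A[i]=5<=B[j]=6 take 5, i++
i=2 j=0: A[i]=11>B[j]=6 take 6, j++
i=2 j=1: A[i]=11<=B[j]=17 take 11, i++
i=3 j=1: A[i]=14<=B[j]=17 take 14, i++
i=4 j=1: A[i]=15<=B[j]=17 take 15, i++
i=5 j=1: A[i]=19>B[j]=17 take 17, j++
i=5 j=2: A[i]=19<=B[j]=25 take 19, i++
i=6 j=2: A[i]=21<=B[j]=25 take 21, i++
i=7 j=2: A[i]=37>B[j]=25 take 25, j++
i=7 j=3: B done, take A[i]=37, i++
i=8 j=3: B done, take A[i]=38, i++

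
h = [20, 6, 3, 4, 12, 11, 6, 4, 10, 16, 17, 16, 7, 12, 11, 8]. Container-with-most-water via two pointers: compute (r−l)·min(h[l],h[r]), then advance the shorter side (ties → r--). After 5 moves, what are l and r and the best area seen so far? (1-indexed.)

l=1, r=11, best area=176

l=1 r=16: min(20,8)*15=120 best=120 *, r--
l=1 r=15: min(20,11)*14=154 best=154 *, r--
l=1 r=14: min(20,12)*13=156 best=156 *, r--
l=1 r=13: min(20,7)*12=84 best=156, r--
l=1 r=12: min(20,16)*11=176 best=176 *, r--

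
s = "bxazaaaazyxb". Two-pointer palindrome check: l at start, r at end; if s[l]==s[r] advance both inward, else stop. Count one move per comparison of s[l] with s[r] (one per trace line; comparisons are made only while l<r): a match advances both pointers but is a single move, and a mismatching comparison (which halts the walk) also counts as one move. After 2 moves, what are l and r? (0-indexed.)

[0,11] 'b'=='b' → l++,r--
[1,10] 'x'=='x' → l++,r--

l=2, r=9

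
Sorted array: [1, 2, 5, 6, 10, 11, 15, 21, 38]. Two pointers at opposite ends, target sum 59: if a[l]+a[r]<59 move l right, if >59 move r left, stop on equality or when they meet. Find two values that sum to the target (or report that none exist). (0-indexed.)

(21, 38)

[0,8] 1+38=39 <59 → l++
[1,8] 2+38=40 <59 → l++
[2,8] 5+38=43 <59 → l++
[3,8] 6+38=44 <59 → l++
[4,8] 10+38=48 <59 → l++
[5,8] 11+38=49 <59 → l++
[6,8] 15+38=53 <59 → l++
[7,8] 21+38=59 → found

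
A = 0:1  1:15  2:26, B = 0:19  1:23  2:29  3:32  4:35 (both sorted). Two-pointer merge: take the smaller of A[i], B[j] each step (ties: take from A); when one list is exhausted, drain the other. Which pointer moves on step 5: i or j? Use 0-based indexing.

i

i=0 j=0: A[i]=1<=B[j]=19 take 1, i++
i=1 j=0: A[i]=15<=B[j]=19 take 15, i++
i=2 j=0: A[i]=26>B[j]=19 take 19, j++
i=2 j=1: A[i]=26>B[j]=23 take 23, j++
i=2 j=2: A[i]=26<=B[j]=29 take 26, i++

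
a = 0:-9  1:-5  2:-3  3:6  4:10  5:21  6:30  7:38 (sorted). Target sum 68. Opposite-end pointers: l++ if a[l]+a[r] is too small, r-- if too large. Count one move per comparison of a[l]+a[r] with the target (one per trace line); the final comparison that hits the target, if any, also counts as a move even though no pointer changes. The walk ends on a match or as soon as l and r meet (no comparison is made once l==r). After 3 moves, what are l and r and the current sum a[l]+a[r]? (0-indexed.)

[0,7] -9+38=29 <68 → l++
[1,7] -5+38=33 <68 → l++
[2,7] -3+38=35 <68 → l++

l=3, r=7, sum=44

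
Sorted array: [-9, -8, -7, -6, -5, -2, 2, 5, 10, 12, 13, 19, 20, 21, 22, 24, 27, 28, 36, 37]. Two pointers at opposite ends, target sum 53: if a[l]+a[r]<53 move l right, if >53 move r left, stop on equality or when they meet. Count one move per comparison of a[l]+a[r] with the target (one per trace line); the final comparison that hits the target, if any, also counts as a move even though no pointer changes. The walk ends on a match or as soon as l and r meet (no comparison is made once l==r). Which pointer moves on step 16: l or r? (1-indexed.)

[1,20] -9+37=28 <53 → l++
[2,20] -8+37=29 <53 → l++
[3,20] -7+37=30 <53 → l++
[4,20] -6+37=31 <53 → l++
[5,20] -5+37=32 <53 → l++
[6,20] -2+37=35 <53 → l++
[7,20] 2+37=39 <53 → l++
[8,20] 5+37=42 <53 → l++
[9,20] 10+37=47 <53 → l++
[10,20] 12+37=49 <53 → l++
[11,20] 13+37=50 <53 → l++
[12,20] 19+37=56 >53 → r--
[12,19] 19+36=55 >53 → r--
[12,18] 19+28=47 <53 → l++
[13,18] 20+28=48 <53 → l++
[14,18] 21+28=49 <53 → l++

l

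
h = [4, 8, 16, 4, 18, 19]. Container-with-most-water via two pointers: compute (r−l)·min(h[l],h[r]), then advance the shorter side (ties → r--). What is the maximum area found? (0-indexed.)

max area = 48

l=0 r=5: min(4,19)*5=20 best=20 *, l++
l=1 r=5: min(8,19)*4=32 best=32 *, l++
l=2 r=5: min(16,19)*3=48 best=48 *, l++
l=3 r=5: min(4,19)*2=8 best=48, l++
l=4 r=5: min(18,19)*1=18 best=48, l++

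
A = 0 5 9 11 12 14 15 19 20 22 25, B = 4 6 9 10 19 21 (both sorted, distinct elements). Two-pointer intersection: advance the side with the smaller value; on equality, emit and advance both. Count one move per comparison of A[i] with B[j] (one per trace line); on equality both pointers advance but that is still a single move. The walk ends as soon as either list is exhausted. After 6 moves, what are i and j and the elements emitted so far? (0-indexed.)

i=3, j=4, emitted=[9]

[i=0,j=0] 0<4 → i++
[i=1,j=0] 5>4 → j++
[i=1,j=1] 5<6 → i++
[i=2,j=1] 9>6 → j++
[i=2,j=2] 9==9 emit → i++,j++
[i=3,j=3] 11>10 → j++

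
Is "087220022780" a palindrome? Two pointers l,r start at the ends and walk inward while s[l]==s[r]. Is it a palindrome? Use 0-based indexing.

palindrome

l=0 r=11: '0'=='0', l++,r--
l=1 r=10: '8'=='8', l++,r--
l=2 r=9: '7'=='7', l++,r--
l=3 r=8: '2'=='2', l++,r--
l=4 r=7: '2'=='2', l++,r--
l=5 r=6: '0'=='0', l++,r--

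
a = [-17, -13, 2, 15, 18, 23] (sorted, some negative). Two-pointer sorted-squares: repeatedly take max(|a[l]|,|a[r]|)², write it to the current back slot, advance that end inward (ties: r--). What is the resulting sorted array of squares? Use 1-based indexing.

[4, 169, 225, 289, 324, 529]

l=1 r=6: |-17|<=|23| out[6]=529, r--
l=1 r=5: |-17|<=|18| out[5]=324, r--
l=1 r=4: |-17|>|15| out[4]=289, l++
l=2 r=4: |-13|<=|15| out[3]=225, r--
l=2 r=3: |-13|>|2| out[2]=169, l++
l=3 r=3: |2|<=|2| out[1]=4, r--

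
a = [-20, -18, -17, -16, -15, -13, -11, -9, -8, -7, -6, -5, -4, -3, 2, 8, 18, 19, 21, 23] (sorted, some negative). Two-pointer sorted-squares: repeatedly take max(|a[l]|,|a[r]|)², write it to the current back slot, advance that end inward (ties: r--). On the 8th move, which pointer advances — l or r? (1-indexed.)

[1,20] |-20|<=|23| out[20]=529 → r--
[1,19] |-20|<=|21| out[19]=441 → r--
[1,18] |-20|>|19| out[18]=400 → l++
[2,18] |-18|<=|19| out[17]=361 → r--
[2,17] |-18|<=|18| out[16]=324 → r--
[2,16] |-18|>|8| out[15]=324 → l++
[3,16] |-17|>|8| out[14]=289 → l++
[4,16] |-16|>|8| out[13]=256 → l++

l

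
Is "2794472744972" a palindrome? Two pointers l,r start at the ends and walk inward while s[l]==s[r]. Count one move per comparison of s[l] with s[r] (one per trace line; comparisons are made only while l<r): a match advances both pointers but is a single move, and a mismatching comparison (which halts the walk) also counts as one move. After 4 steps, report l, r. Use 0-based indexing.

l=4, r=8

l=0 r=12: '2'=='2', l++,r--
l=1 r=11: '7'=='7', l++,r--
l=2 r=10: '9'=='9', l++,r--
l=3 r=9: '4'=='4', l++,r--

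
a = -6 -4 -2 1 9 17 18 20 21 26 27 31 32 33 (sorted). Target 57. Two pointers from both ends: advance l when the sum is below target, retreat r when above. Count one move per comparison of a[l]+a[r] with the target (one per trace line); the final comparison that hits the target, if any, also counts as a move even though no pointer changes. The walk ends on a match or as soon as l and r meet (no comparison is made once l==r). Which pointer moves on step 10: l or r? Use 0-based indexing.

r

[0,13] -6+33=27 <57 → l++
[1,13] -4+33=29 <57 → l++
[2,13] -2+33=31 <57 → l++
[3,13] 1+33=34 <57 → l++
[4,13] 9+33=42 <57 → l++
[5,13] 17+33=50 <57 → l++
[6,13] 18+33=51 <57 → l++
[7,13] 20+33=53 <57 → l++
[8,13] 21+33=54 <57 → l++
[9,13] 26+33=59 >57 → r--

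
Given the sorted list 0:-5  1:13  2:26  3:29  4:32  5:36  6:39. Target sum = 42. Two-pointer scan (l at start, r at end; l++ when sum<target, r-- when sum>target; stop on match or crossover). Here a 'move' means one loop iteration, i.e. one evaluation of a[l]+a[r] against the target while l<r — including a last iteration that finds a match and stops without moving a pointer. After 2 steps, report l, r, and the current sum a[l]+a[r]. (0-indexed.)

l=1, r=5, sum=49

[0,6] -5+39=34 <42 → l++
[1,6] 13+39=52 >42 → r--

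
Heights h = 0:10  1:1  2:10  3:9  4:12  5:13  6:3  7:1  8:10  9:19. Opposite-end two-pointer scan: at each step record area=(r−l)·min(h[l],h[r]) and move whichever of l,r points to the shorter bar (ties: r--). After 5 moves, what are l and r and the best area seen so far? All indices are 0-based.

[0,9] min(10,19)*9=90 best=90 * → l++
[1,9] min(1,19)*8=8 best=90 → l++
[2,9] min(10,19)*7=70 best=90 → l++
[3,9] min(9,19)*6=54 best=90 → l++
[4,9] min(12,19)*5=60 best=90 → l++

l=5, r=9, best area=90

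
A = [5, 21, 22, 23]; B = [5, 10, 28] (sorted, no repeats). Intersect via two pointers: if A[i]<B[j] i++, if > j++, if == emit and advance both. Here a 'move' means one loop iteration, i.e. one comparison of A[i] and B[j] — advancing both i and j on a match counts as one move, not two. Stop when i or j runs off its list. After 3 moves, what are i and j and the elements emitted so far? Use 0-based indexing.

[i=0,j=0] 5==5 emit → i++,j++
[i=1,j=1] 21>10 → j++
[i=1,j=2] 21<28 → i++

i=2, j=2, emitted=[5]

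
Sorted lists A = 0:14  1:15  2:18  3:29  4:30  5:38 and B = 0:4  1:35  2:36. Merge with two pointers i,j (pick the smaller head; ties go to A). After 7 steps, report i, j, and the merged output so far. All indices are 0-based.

i=5, j=2, merged so far=[4, 14, 15, 18, 29, 30, 35]

i=0 j=0: A[i]=14>B[j]=4 take 4, j++
i=0 j=1: A[i]=14<=B[j]=35 take 14, i++
i=1 j=1: A[i]=15<=B[j]=35 take 15, i++
i=2 j=1: A[i]=18<=B[j]=35 take 18, i++
i=3 j=1: A[i]=29<=B[j]=35 take 29, i++
i=4 j=1: A[i]=30<=B[j]=35 take 30, i++
i=5 j=1: A[i]=38>B[j]=35 take 35, j++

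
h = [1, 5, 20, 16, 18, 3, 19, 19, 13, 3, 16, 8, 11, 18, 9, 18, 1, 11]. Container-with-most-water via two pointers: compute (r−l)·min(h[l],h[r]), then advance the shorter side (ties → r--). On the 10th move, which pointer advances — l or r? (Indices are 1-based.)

r

l=1 r=18: min(1,11)*17=17 best=17 *, l++
l=2 r=18: min(5,11)*16=80 best=80 *, l++
l=3 r=18: min(20,11)*15=165 best=165 *, r--
l=3 r=17: min(20,1)*14=14 best=165, r--
l=3 r=16: min(20,18)*13=234 best=234 *, r--
l=3 r=15: min(20,9)*12=108 best=234, r--
l=3 r=14: min(20,18)*11=198 best=234, r--
l=3 r=13: min(20,11)*10=110 best=234, r--
l=3 r=12: min(20,8)*9=72 best=234, r--
l=3 r=11: min(20,16)*8=128 best=234, r--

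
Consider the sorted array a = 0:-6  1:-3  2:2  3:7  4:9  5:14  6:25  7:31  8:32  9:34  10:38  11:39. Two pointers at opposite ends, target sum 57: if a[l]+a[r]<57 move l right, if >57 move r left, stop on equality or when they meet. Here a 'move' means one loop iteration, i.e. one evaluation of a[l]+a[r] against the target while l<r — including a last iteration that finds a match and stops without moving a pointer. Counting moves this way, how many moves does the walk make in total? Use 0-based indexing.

10 moves

[0,11] -6+39=33 <57 → l++
[1,11] -3+39=36 <57 → l++
[2,11] 2+39=41 <57 → l++
[3,11] 7+39=46 <57 → l++
[4,11] 9+39=48 <57 → l++
[5,11] 14+39=53 <57 → l++
[6,11] 25+39=64 >57 → r--
[6,10] 25+38=63 >57 → r--
[6,9] 25+34=59 >57 → r--
[6,8] 25+32=57 → found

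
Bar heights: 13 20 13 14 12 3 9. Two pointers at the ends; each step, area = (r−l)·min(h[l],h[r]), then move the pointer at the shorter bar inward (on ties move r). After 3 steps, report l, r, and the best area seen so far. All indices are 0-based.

l=0, r=3, best area=54

l=0 r=6: min(13,9)*6=54 best=54 *, r--
l=0 r=5: min(13,3)*5=15 best=54, r--
l=0 r=4: min(13,12)*4=48 best=54, r--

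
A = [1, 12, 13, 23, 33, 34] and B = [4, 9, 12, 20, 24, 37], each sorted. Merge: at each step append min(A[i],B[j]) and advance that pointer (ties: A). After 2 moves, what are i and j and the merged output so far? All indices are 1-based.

i=2, j=2, merged so far=[1, 4]

i=1 j=1: A[i]=1<=B[j]=4 take 1, i++
i=2 j=1: A[i]=12>B[j]=4 take 4, j++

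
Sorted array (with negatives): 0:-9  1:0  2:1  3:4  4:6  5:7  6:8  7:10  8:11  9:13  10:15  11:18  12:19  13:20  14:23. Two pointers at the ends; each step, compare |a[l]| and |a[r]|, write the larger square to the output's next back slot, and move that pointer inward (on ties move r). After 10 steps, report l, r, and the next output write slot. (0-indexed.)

l=0 r=14: |-9|<=|23| out[14]=529, r--
l=0 r=13: |-9|<=|20| out[13]=400, r--
l=0 r=12: |-9|<=|19| out[12]=361, r--
l=0 r=11: |-9|<=|18| out[11]=324, r--
l=0 r=10: |-9|<=|15| out[10]=225, r--
l=0 r=9: |-9|<=|13| out[9]=169, r--
l=0 r=8: |-9|<=|11| out[8]=121, r--
l=0 r=7: |-9|<=|10| out[7]=100, r--
l=0 r=6: |-9|>|8| out[6]=81, l++
l=1 r=6: |0|<=|8| out[5]=64, r--

l=1, r=5, next write slot=4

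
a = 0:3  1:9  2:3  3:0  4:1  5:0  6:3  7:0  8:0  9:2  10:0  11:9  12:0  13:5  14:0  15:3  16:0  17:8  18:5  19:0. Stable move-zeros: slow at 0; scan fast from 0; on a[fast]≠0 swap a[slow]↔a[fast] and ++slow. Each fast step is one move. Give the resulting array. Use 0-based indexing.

(s=0,f=0) a[fast]=3≠0 swap→a[0]=3 → slow++,fast++
(s=1,f=1) a[fast]=9≠0 swap→a[1]=9 → slow++,fast++
(s=2,f=2) a[fast]=3≠0 swap→a[2]=3 → slow++,fast++
(s=3,f=3) a[fast]=0 → fast++
(s=3,f=4) a[fast]=1≠0 swap→a[3]=1 → slow++,fast++
(s=4,f=5) a[fast]=0 → fast++
(s=4,f=6) a[fast]=3≠0 swap→a[4]=3 → slow++,fast++
(s=5,f=7) a[fast]=0 → fast++
(s=5,f=8) a[fast]=0 → fast++
(s=5,f=9) a[fast]=2≠0 swap→a[5]=2 → slow++,fast++
(s=6,f=10) a[fast]=0 → fast++
(s=6,f=11) a[fast]=9≠0 swap→a[6]=9 → slow++,fast++
(s=7,f=12) a[fast]=0 → fast++
(s=7,f=13) a[fast]=5≠0 swap→a[7]=5 → slow++,fast++
(s=8,f=14) a[fast]=0 → fast++
(s=8,f=15) a[fast]=3≠0 swap→a[8]=3 → slow++,fast++
(s=9,f=16) a[fast]=0 → fast++
(s=9,f=17) a[fast]=8≠0 swap→a[9]=8 → slow++,fast++
(s=10,f=18) a[fast]=5≠0 swap→a[10]=5 → slow++,fast++
(s=11,f=19) a[fast]=0 → fast++

[3, 9, 3, 1, 3, 2, 9, 5, 3, 8, 5, 0, 0, 0, 0, 0, 0, 0, 0, 0]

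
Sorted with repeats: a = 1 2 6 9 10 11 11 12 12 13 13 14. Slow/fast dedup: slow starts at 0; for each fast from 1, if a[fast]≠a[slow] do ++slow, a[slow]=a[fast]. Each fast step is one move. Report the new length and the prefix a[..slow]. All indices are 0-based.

length 9; prefix = [1, 2, 6, 9, 10, 11, 12, 13, 14]

(s=0,f=1) a[fast]=2≠a[slow]=1 write a[1]=2 → slow++,fast++
(s=1,f=2) a[fast]=6≠a[slow]=2 write a[2]=6 → slow++,fast++
(s=2,f=3) a[fast]=9≠a[slow]=6 write a[3]=9 → slow++,fast++
(s=3,f=4) a[fast]=10≠a[slow]=9 write a[4]=10 → slow++,fast++
(s=4,f=5) a[fast]=11≠a[slow]=10 write a[5]=11 → slow++,fast++
(s=5,f=6) a[fast]=11=a[slow] dup → fast++
(s=5,f=7) a[fast]=12≠a[slow]=11 write a[6]=12 → slow++,fast++
(s=6,f=8) a[fast]=12=a[slow] dup → fast++
(s=6,f=9) a[fast]=13≠a[slow]=12 write a[7]=13 → slow++,fast++
(s=7,f=10) a[fast]=13=a[slow] dup → fast++
(s=7,f=11) a[fast]=14≠a[slow]=13 write a[8]=14 → slow++,fast++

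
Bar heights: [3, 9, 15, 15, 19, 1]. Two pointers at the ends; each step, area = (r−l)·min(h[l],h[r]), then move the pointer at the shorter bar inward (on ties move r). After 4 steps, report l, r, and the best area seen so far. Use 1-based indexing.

[1,6] min(3,1)*5=5 best=5 * → r--
[1,5] min(3,19)*4=12 best=12 * → l++
[2,5] min(9,19)*3=27 best=27 * → l++
[3,5] min(15,19)*2=30 best=30 * → l++

l=4, r=5, best area=30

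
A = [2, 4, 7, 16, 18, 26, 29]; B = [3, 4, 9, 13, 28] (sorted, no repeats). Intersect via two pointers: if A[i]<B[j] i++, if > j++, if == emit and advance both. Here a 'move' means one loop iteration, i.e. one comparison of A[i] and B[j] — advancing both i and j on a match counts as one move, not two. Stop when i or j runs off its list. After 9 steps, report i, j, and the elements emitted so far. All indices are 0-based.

i=0 j=0: 2<3, i++
i=1 j=0: 4>3, j++
i=1 j=1: 4==4 emit, i++,j++
i=2 j=2: 7<9, i++
i=3 j=2: 16>9, j++
i=3 j=3: 16>13, j++
i=3 j=4: 16<28, i++
i=4 j=4: 18<28, i++
i=5 j=4: 26<28, i++

i=6, j=4, emitted=[4]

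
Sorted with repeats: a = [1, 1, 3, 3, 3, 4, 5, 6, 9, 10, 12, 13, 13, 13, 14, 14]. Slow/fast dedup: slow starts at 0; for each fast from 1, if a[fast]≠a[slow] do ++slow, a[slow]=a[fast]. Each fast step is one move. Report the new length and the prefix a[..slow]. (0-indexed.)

slow=0 fast=1: a[fast]=1=a[slow] dup, fast++
slow=0 fast=2: a[fast]=3≠a[slow]=1 write a[1]=3, slow++,fast++
slow=1 fast=3: a[fast]=3=a[slow] dup, fast++
slow=1 fast=4: a[fast]=3=a[slow] dup, fast++
slow=1 fast=5: a[fast]=4≠a[slow]=3 write a[2]=4, slow++,fast++
slow=2 fast=6: a[fast]=5≠a[slow]=4 write a[3]=5, slow++,fast++
slow=3 fast=7: a[fast]=6≠a[slow]=5 write a[4]=6, slow++,fast++
slow=4 fast=8: a[fast]=9≠a[slow]=6 write a[5]=9, slow++,fast++
slow=5 fast=9: a[fast]=10≠a[slow]=9 write a[6]=10, slow++,fast++
slow=6 fast=10: a[fast]=12≠a[slow]=10 write a[7]=12, slow++,fast++
slow=7 fast=11: a[fast]=13≠a[slow]=12 write a[8]=13, slow++,fast++
slow=8 fast=12: a[fast]=13=a[slow] dup, fast++
slow=8 fast=13: a[fast]=13=a[slow] dup, fast++
slow=8 fast=14: a[fast]=14≠a[slow]=13 write a[9]=14, slow++,fast++
slow=9 fast=15: a[fast]=14=a[slow] dup, fast++

length 10; prefix = [1, 3, 4, 5, 6, 9, 10, 12, 13, 14]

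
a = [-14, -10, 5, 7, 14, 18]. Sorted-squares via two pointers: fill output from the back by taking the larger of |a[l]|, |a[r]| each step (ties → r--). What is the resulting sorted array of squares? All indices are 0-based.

[25, 49, 100, 196, 196, 324]

[0,5] |-14|<=|18| out[5]=324 → r--
[0,4] |-14|<=|14| out[4]=196 → r--
[0,3] |-14|>|7| out[3]=196 → l++
[1,3] |-10|>|7| out[2]=100 → l++
[2,3] |5|<=|7| out[1]=49 → r--
[2,2] |5|<=|5| out[0]=25 → r--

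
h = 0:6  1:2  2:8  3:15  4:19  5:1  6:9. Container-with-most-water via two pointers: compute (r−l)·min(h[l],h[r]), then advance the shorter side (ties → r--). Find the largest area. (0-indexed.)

[0,6] min(6,9)*6=36 best=36 * → l++
[1,6] min(2,9)*5=10 best=36 → l++
[2,6] min(8,9)*4=32 best=36 → l++
[3,6] min(15,9)*3=27 best=36 → r--
[3,5] min(15,1)*2=2 best=36 → r--
[3,4] min(15,19)*1=15 best=36 → l++

max area = 36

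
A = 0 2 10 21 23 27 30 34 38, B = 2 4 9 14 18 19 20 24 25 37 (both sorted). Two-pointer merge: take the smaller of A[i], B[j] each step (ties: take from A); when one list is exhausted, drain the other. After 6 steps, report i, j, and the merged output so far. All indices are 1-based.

i=1 j=1: A[i]=0<=B[j]=2 take 0, i++
i=2 j=1: A[i]=2<=B[j]=2 take 2, i++
i=3 j=1: A[i]=10>B[j]=2 take 2, j++
i=3 j=2: A[i]=10>B[j]=4 take 4, j++
i=3 j=3: A[i]=10>B[j]=9 take 9, j++
i=3 j=4: A[i]=10<=B[j]=14 take 10, i++

i=4, j=4, merged so far=[0, 2, 2, 4, 9, 10]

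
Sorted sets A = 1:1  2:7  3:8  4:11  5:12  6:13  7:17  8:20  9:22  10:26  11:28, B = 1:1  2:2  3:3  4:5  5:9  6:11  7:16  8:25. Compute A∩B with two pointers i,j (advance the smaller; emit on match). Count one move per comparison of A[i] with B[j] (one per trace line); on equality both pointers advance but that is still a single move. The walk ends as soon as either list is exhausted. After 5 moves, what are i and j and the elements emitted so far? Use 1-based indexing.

i=1 j=1: 1==1 emit, i++,j++
i=2 j=2: 7>2, j++
i=2 j=3: 7>3, j++
i=2 j=4: 7>5, j++
i=2 j=5: 7<9, i++

i=3, j=5, emitted=[1]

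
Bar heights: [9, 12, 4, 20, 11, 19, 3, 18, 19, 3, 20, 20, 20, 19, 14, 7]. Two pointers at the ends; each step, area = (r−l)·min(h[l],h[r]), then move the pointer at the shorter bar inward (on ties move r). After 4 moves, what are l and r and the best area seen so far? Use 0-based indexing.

[0,15] min(9,7)*15=105 best=105 * → r--
[0,14] min(9,14)*14=126 best=126 * → l++
[1,14] min(12,14)*13=156 best=156 * → l++
[2,14] min(4,14)*12=48 best=156 → l++

l=3, r=14, best area=156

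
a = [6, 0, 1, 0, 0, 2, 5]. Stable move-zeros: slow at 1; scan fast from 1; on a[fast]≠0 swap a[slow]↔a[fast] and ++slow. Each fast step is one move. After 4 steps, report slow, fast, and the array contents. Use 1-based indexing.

slow=1 fast=1: a[fast]=6≠0 swap→a[1]=6, slow++,fast++
slow=2 fast=2: a[fast]=0, fast++
slow=2 fast=3: a[fast]=1≠0 swap→a[2]=1, slow++,fast++
slow=3 fast=4: a[fast]=0, fast++

slow=3, fast=5, a=[6, 1, 0, 0, 0, 2, 5]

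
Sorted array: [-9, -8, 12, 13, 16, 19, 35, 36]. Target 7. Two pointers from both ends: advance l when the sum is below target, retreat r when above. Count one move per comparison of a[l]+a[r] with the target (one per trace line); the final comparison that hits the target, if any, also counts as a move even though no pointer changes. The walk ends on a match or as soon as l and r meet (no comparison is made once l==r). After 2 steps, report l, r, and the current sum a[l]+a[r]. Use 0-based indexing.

l=0, r=5, sum=10

[0,7] -9+36=27 >7 → r--
[0,6] -9+35=26 >7 → r--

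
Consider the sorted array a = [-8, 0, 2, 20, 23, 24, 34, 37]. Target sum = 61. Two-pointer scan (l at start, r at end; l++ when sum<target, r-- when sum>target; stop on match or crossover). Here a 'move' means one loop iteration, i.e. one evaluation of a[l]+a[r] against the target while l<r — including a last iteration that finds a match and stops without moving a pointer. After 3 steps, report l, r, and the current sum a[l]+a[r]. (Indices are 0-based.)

[0,7] -8+37=29 <61 → l++
[1,7] 0+37=37 <61 → l++
[2,7] 2+37=39 <61 → l++

l=3, r=7, sum=57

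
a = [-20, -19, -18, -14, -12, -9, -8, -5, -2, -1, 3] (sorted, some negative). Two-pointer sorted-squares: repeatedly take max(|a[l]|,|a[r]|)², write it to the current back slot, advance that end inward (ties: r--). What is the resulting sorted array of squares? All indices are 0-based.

[0,10] |-20|>|3| out[10]=400 → l++
[1,10] |-19|>|3| out[9]=361 → l++
[2,10] |-18|>|3| out[8]=324 → l++
[3,10] |-14|>|3| out[7]=196 → l++
[4,10] |-12|>|3| out[6]=144 → l++
[5,10] |-9|>|3| out[5]=81 → l++
[6,10] |-8|>|3| out[4]=64 → l++
[7,10] |-5|>|3| out[3]=25 → l++
[8,10] |-2|<=|3| out[2]=9 → r--
[8,9] |-2|>|-1| out[1]=4 → l++
[9,9] |-1|<=|-1| out[0]=1 → r--

[1, 4, 9, 25, 64, 81, 144, 196, 324, 361, 400]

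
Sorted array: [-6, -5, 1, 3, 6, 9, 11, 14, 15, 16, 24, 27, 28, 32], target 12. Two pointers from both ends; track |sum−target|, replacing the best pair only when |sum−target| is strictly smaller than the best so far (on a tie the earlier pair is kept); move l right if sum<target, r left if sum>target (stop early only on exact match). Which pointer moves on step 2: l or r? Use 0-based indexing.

r

[0,13] -6+32=26 d=14 * → r--
[0,12] -6+28=22 d=10 * → r--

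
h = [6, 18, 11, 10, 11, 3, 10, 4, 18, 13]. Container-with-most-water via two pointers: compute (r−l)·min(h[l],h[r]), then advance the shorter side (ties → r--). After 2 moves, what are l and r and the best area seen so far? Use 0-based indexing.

[0,9] min(6,13)*9=54 best=54 * → l++
[1,9] min(18,13)*8=104 best=104 * → r--

l=1, r=8, best area=104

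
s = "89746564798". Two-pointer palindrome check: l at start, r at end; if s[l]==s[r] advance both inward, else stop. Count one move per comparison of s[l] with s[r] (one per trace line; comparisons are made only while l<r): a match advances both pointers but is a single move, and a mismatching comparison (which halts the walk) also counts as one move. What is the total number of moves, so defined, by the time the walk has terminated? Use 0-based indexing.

5 moves

[0,10] '8'=='8' → l++,r--
[1,9] '9'=='9' → l++,r--
[2,8] '7'=='7' → l++,r--
[3,7] '4'=='4' → l++,r--
[4,6] '6'=='6' → l++,r--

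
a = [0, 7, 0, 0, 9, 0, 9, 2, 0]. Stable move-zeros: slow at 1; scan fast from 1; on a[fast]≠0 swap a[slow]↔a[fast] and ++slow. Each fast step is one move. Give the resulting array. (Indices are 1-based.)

(s=1,f=1) a[fast]=0 → fast++
(s=1,f=2) a[fast]=7≠0 swap→a[1]=7 → slow++,fast++
(s=2,f=3) a[fast]=0 → fast++
(s=2,f=4) a[fast]=0 → fast++
(s=2,f=5) a[fast]=9≠0 swap→a[2]=9 → slow++,fast++
(s=3,f=6) a[fast]=0 → fast++
(s=3,f=7) a[fast]=9≠0 swap→a[3]=9 → slow++,fast++
(s=4,f=8) a[fast]=2≠0 swap→a[4]=2 → slow++,fast++
(s=5,f=9) a[fast]=0 → fast++

[7, 9, 9, 2, 0, 0, 0, 0, 0]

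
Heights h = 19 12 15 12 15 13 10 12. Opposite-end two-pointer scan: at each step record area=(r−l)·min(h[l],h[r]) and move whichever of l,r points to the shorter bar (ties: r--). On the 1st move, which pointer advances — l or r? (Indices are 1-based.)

[1,8] min(19,12)*7=84 best=84 * → r--

r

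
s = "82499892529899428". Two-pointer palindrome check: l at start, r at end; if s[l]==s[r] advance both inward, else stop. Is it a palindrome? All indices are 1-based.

palindrome

l=1 r=17: '8'=='8', l++,r--
l=2 r=16: '2'=='2', l++,r--
l=3 r=15: '4'=='4', l++,r--
l=4 r=14: '9'=='9', l++,r--
l=5 r=13: '9'=='9', l++,r--
l=6 r=12: '8'=='8', l++,r--
l=7 r=11: '9'=='9', l++,r--
l=8 r=10: '2'=='2', l++,r--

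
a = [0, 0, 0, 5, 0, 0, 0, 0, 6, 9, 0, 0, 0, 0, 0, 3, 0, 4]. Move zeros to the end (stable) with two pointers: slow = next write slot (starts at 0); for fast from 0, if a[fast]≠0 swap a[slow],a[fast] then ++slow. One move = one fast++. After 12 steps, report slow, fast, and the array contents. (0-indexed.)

slow=3, fast=12, a=[5, 6, 9, 0, 0, 0, 0, 0, 0, 0, 0, 0, 0, 0, 0, 3, 0, 4]

slow=0 fast=0: a[fast]=0, fast++
slow=0 fast=1: a[fast]=0, fast++
slow=0 fast=2: a[fast]=0, fast++
slow=0 fast=3: a[fast]=5≠0 swap→a[0]=5, slow++,fast++
slow=1 fast=4: a[fast]=0, fast++
slow=1 fast=5: a[fast]=0, fast++
slow=1 fast=6: a[fast]=0, fast++
slow=1 fast=7: a[fast]=0, fast++
slow=1 fast=8: a[fast]=6≠0 swap→a[1]=6, slow++,fast++
slow=2 fast=9: a[fast]=9≠0 swap→a[2]=9, slow++,fast++
slow=3 fast=10: a[fast]=0, fast++
slow=3 fast=11: a[fast]=0, fast++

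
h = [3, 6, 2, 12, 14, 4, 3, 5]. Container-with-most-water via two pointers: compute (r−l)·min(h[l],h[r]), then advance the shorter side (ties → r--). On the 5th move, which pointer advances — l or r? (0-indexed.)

l

l=0 r=7: min(3,5)*7=21 best=21 *, l++
l=1 r=7: min(6,5)*6=30 best=30 *, r--
l=1 r=6: min(6,3)*5=15 best=30, r--
l=1 r=5: min(6,4)*4=16 best=30, r--
l=1 r=4: min(6,14)*3=18 best=30, l++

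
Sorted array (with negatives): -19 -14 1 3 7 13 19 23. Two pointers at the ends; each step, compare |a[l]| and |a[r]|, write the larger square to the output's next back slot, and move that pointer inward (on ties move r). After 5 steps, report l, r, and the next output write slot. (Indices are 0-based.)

l=2, r=4, next write slot=2

l=0 r=7: |-19|<=|23| out[7]=529, r--
l=0 r=6: |-19|<=|19| out[6]=361, r--
l=0 r=5: |-19|>|13| out[5]=361, l++
l=1 r=5: |-14|>|13| out[4]=196, l++
l=2 r=5: |1|<=|13| out[3]=169, r--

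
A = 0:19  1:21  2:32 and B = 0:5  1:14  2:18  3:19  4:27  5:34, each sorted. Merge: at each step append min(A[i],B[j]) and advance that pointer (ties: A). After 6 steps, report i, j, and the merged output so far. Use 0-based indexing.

i=2, j=4, merged so far=[5, 14, 18, 19, 19, 21]

i=0 j=0: A[i]=19>B[j]=5 take 5, j++
i=0 j=1: A[i]=19>B[j]=14 take 14, j++
i=0 j=2: A[i]=19>B[j]=18 take 18, j++
i=0 j=3: A[i]=19<=B[j]=19 take 19, i++
i=1 j=3: A[i]=21>B[j]=19 take 19, j++
i=1 j=4: A[i]=21<=B[j]=27 take 21, i++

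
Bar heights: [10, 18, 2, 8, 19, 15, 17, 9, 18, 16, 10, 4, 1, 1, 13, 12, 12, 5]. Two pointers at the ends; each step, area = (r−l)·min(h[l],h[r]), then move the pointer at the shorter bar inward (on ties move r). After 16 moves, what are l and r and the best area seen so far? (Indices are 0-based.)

l=0 r=17: min(10,5)*17=85 best=85 *, r--
l=0 r=16: min(10,12)*16=160 best=160 *, l++
l=1 r=16: min(18,12)*15=180 best=180 *, r--
l=1 r=15: min(18,12)*14=168 best=180, r--
l=1 r=14: min(18,13)*13=169 best=180, r--
l=1 r=13: min(18,1)*12=12 best=180, r--
l=1 r=12: min(18,1)*11=11 best=180, r--
l=1 r=11: min(18,4)*10=40 best=180, r--
l=1 r=10: min(18,10)*9=90 best=180, r--
l=1 r=9: min(18,16)*8=128 best=180, r--
l=1 r=8: min(18,18)*7=126 best=180, r--
l=1 r=7: min(18,9)*6=54 best=180, r--
l=1 r=6: min(18,17)*5=85 best=180, r--
l=1 r=5: min(18,15)*4=60 best=180, r--
l=1 r=4: min(18,19)*3=54 best=180, l++
l=2 r=4: min(2,19)*2=4 best=180, l++

l=3, r=4, best area=180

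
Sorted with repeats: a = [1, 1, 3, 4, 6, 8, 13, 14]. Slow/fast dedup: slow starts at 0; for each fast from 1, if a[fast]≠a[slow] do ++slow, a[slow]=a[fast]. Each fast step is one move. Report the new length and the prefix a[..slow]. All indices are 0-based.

length 7; prefix = [1, 3, 4, 6, 8, 13, 14]

slow=0 fast=1: a[fast]=1=a[slow] dup, fast++
slow=0 fast=2: a[fast]=3≠a[slow]=1 write a[1]=3, slow++,fast++
slow=1 fast=3: a[fast]=4≠a[slow]=3 write a[2]=4, slow++,fast++
slow=2 fast=4: a[fast]=6≠a[slow]=4 write a[3]=6, slow++,fast++
slow=3 fast=5: a[fast]=8≠a[slow]=6 write a[4]=8, slow++,fast++
slow=4 fast=6: a[fast]=13≠a[slow]=8 write a[5]=13, slow++,fast++
slow=5 fast=7: a[fast]=14≠a[slow]=13 write a[6]=14, slow++,fast++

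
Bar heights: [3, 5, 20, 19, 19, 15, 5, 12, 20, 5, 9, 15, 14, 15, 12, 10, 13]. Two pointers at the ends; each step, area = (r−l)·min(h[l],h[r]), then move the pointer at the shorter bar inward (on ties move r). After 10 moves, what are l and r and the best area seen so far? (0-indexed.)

l=2, r=8, best area=182

l=0 r=16: min(3,13)*16=48 best=48 *, l++
l=1 r=16: min(5,13)*15=75 best=75 *, l++
l=2 r=16: min(20,13)*14=182 best=182 *, r--
l=2 r=15: min(20,10)*13=130 best=182, r--
l=2 r=14: min(20,12)*12=144 best=182, r--
l=2 r=13: min(20,15)*11=165 best=182, r--
l=2 r=12: min(20,14)*10=140 best=182, r--
l=2 r=11: min(20,15)*9=135 best=182, r--
l=2 r=10: min(20,9)*8=72 best=182, r--
l=2 r=9: min(20,5)*7=35 best=182, r--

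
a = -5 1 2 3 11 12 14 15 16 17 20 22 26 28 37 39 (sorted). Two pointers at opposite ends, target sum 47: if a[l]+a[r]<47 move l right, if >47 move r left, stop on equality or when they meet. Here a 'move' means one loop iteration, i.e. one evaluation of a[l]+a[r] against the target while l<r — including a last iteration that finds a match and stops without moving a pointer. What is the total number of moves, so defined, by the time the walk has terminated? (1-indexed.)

15 moves

l=1 r=16: -5+39=34 <47, l++
l=2 r=16: 1+39=40 <47, l++
l=3 r=16: 2+39=41 <47, l++
l=4 r=16: 3+39=42 <47, l++
l=5 r=16: 11+39=50 >47, r--
l=5 r=15: 11+37=48 >47, r--
l=5 r=14: 11+28=39 <47, l++
l=6 r=14: 12+28=40 <47, l++
l=7 r=14: 14+28=42 <47, l++
l=8 r=14: 15+28=43 <47, l++
l=9 r=14: 16+28=44 <47, l++
l=10 r=14: 17+28=45 <47, l++
l=11 r=14: 20+28=48 >47, r--
l=11 r=13: 20+26=46 <47, l++
l=12 r=13: 22+26=48 >47, r--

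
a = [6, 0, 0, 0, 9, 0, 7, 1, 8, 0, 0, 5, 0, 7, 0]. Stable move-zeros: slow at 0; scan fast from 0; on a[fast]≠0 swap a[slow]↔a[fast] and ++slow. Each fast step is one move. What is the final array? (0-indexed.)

[6, 9, 7, 1, 8, 5, 7, 0, 0, 0, 0, 0, 0, 0, 0]

slow=0 fast=0: a[fast]=6≠0 swap→a[0]=6, slow++,fast++
slow=1 fast=1: a[fast]=0, fast++
slow=1 fast=2: a[fast]=0, fast++
slow=1 fast=3: a[fast]=0, fast++
slow=1 fast=4: a[fast]=9≠0 swap→a[1]=9, slow++,fast++
slow=2 fast=5: a[fast]=0, fast++
slow=2 fast=6: a[fast]=7≠0 swap→a[2]=7, slow++,fast++
slow=3 fast=7: a[fast]=1≠0 swap→a[3]=1, slow++,fast++
slow=4 fast=8: a[fast]=8≠0 swap→a[4]=8, slow++,fast++
slow=5 fast=9: a[fast]=0, fast++
slow=5 fast=10: a[fast]=0, fast++
slow=5 fast=11: a[fast]=5≠0 swap→a[5]=5, slow++,fast++
slow=6 fast=12: a[fast]=0, fast++
slow=6 fast=13: a[fast]=7≠0 swap→a[6]=7, slow++,fast++
slow=7 fast=14: a[fast]=0, fast++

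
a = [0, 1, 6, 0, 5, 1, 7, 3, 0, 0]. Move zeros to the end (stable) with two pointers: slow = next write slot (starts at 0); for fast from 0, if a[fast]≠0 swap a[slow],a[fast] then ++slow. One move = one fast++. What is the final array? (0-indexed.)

[1, 6, 5, 1, 7, 3, 0, 0, 0, 0]

(s=0,f=0) a[fast]=0 → fast++
(s=0,f=1) a[fast]=1≠0 swap→a[0]=1 → slow++,fast++
(s=1,f=2) a[fast]=6≠0 swap→a[1]=6 → slow++,fast++
(s=2,f=3) a[fast]=0 → fast++
(s=2,f=4) a[fast]=5≠0 swap→a[2]=5 → slow++,fast++
(s=3,f=5) a[fast]=1≠0 swap→a[3]=1 → slow++,fast++
(s=4,f=6) a[fast]=7≠0 swap→a[4]=7 → slow++,fast++
(s=5,f=7) a[fast]=3≠0 swap→a[5]=3 → slow++,fast++
(s=6,f=8) a[fast]=0 → fast++
(s=6,f=9) a[fast]=0 → fast++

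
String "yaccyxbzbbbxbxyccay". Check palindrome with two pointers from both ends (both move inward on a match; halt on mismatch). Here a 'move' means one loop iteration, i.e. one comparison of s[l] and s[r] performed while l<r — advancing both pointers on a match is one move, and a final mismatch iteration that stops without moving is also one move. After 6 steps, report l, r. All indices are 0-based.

[0,18] 'y'=='y' → l++,r--
[1,17] 'a'=='a' → l++,r--
[2,16] 'c'=='c' → l++,r--
[3,15] 'c'=='c' → l++,r--
[4,14] 'y'=='y' → l++,r--
[5,13] 'x'=='x' → l++,r--

l=6, r=12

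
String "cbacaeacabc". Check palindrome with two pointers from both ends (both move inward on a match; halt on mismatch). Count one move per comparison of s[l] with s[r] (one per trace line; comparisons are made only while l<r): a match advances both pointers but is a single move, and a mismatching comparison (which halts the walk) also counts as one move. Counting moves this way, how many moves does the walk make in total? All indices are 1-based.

l=1 r=11: 'c'=='c', l++,r--
l=2 r=10: 'b'=='b', l++,r--
l=3 r=9: 'a'=='a', l++,r--
l=4 r=8: 'c'=='c', l++,r--
l=5 r=7: 'a'=='a', l++,r--

5 moves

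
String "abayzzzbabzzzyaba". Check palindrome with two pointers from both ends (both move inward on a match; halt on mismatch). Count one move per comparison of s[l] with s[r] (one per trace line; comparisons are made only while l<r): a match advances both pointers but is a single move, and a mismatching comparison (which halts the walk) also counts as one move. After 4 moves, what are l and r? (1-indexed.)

l=1 r=17: 'a'=='a', l++,r--
l=2 r=16: 'b'=='b', l++,r--
l=3 r=15: 'a'=='a', l++,r--
l=4 r=14: 'y'=='y', l++,r--

l=5, r=13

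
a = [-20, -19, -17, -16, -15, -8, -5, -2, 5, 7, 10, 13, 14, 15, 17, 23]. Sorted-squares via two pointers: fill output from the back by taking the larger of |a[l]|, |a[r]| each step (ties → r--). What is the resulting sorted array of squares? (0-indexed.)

[0,15] |-20|<=|23| out[15]=529 → r--
[0,14] |-20|>|17| out[14]=400 → l++
[1,14] |-19|>|17| out[13]=361 → l++
[2,14] |-17|<=|17| out[12]=289 → r--
[2,13] |-17|>|15| out[11]=289 → l++
[3,13] |-16|>|15| out[10]=256 → l++
[4,13] |-15|<=|15| out[9]=225 → r--
[4,12] |-15|>|14| out[8]=225 → l++
[5,12] |-8|<=|14| out[7]=196 → r--
[5,11] |-8|<=|13| out[6]=169 → r--
[5,10] |-8|<=|10| out[5]=100 → r--
[5,9] |-8|>|7| out[4]=64 → l++
[6,9] |-5|<=|7| out[3]=49 → r--
[6,8] |-5|<=|5| out[2]=25 → r--
[6,7] |-5|>|-2| out[1]=25 → l++
[7,7] |-2|<=|-2| out[0]=4 → r--

[4, 25, 25, 49, 64, 100, 169, 196, 225, 225, 256, 289, 289, 361, 400, 529]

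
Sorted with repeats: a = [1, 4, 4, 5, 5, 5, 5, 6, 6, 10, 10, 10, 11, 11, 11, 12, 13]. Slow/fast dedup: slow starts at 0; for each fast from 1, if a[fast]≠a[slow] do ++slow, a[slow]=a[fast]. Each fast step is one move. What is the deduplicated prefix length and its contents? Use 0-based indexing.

length 8; prefix = [1, 4, 5, 6, 10, 11, 12, 13]

(s=0,f=1) a[fast]=4≠a[slow]=1 write a[1]=4 → slow++,fast++
(s=1,f=2) a[fast]=4=a[slow] dup → fast++
(s=1,f=3) a[fast]=5≠a[slow]=4 write a[2]=5 → slow++,fast++
(s=2,f=4) a[fast]=5=a[slow] dup → fast++
(s=2,f=5) a[fast]=5=a[slow] dup → fast++
(s=2,f=6) a[fast]=5=a[slow] dup → fast++
(s=2,f=7) a[fast]=6≠a[slow]=5 write a[3]=6 → slow++,fast++
(s=3,f=8) a[fast]=6=a[slow] dup → fast++
(s=3,f=9) a[fast]=10≠a[slow]=6 write a[4]=10 → slow++,fast++
(s=4,f=10) a[fast]=10=a[slow] dup → fast++
(s=4,f=11) a[fast]=10=a[slow] dup → fast++
(s=4,f=12) a[fast]=11≠a[slow]=10 write a[5]=11 → slow++,fast++
(s=5,f=13) a[fast]=11=a[slow] dup → fast++
(s=5,f=14) a[fast]=11=a[slow] dup → fast++
(s=5,f=15) a[fast]=12≠a[slow]=11 write a[6]=12 → slow++,fast++
(s=6,f=16) a[fast]=13≠a[slow]=12 write a[7]=13 → slow++,fast++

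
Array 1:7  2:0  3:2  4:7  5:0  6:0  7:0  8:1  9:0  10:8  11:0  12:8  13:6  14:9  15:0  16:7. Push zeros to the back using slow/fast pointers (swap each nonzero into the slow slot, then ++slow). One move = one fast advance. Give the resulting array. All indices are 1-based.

[7, 2, 7, 1, 8, 8, 6, 9, 7, 0, 0, 0, 0, 0, 0, 0]

(s=1,f=1) a[fast]=7≠0 swap→a[1]=7 → slow++,fast++
(s=2,f=2) a[fast]=0 → fast++
(s=2,f=3) a[fast]=2≠0 swap→a[2]=2 → slow++,fast++
(s=3,f=4) a[fast]=7≠0 swap→a[3]=7 → slow++,fast++
(s=4,f=5) a[fast]=0 → fast++
(s=4,f=6) a[fast]=0 → fast++
(s=4,f=7) a[fast]=0 → fast++
(s=4,f=8) a[fast]=1≠0 swap→a[4]=1 → slow++,fast++
(s=5,f=9) a[fast]=0 → fast++
(s=5,f=10) a[fast]=8≠0 swap→a[5]=8 → slow++,fast++
(s=6,f=11) a[fast]=0 → fast++
(s=6,f=12) a[fast]=8≠0 swap→a[6]=8 → slow++,fast++
(s=7,f=13) a[fast]=6≠0 swap→a[7]=6 → slow++,fast++
(s=8,f=14) a[fast]=9≠0 swap→a[8]=9 → slow++,fast++
(s=9,f=15) a[fast]=0 → fast++
(s=9,f=16) a[fast]=7≠0 swap→a[9]=7 → slow++,fast++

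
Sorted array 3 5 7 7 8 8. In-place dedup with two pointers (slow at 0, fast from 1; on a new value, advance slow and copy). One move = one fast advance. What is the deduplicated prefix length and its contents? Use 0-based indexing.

slow=0 fast=1: a[fast]=5≠a[slow]=3 write a[1]=5, slow++,fast++
slow=1 fast=2: a[fast]=7≠a[slow]=5 write a[2]=7, slow++,fast++
slow=2 fast=3: a[fast]=7=a[slow] dup, fast++
slow=2 fast=4: a[fast]=8≠a[slow]=7 write a[3]=8, slow++,fast++
slow=3 fast=5: a[fast]=8=a[slow] dup, fast++

length 4; prefix = [3, 5, 7, 8]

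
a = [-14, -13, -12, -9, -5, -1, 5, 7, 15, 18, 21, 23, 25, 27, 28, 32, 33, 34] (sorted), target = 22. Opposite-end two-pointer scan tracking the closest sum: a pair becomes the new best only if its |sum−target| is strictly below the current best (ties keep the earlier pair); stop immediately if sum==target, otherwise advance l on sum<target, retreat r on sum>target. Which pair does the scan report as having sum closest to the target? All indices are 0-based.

[0,17] -14+34=20 d=2 * → l++
[1,17] -13+34=21 d=1 * → l++
[2,17] -12+34=22 d=0 * → stop

pair (-12, 34) with sum 22 (|Δ|=0)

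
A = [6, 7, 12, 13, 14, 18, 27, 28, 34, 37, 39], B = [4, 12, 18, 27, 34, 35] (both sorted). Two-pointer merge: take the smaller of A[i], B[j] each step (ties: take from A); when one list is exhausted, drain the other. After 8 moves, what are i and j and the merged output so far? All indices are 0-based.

i=6, j=2, merged so far=[4, 6, 7, 12, 12, 13, 14, 18]

i=0 j=0: A[i]=6>B[j]=4 take 4, j++
i=0 j=1: A[i]=6<=B[j]=12 take 6, i++
i=1 j=1: A[i]=7<=B[j]=12 take 7, i++
i=2 j=1: A[i]=12<=B[j]=12 take 12, i++
i=3 j=1: A[i]=13>B[j]=12 take 12, j++
i=3 j=2: A[i]=13<=B[j]=18 take 13, i++
i=4 j=2: A[i]=14<=B[j]=18 take 14, i++
i=5 j=2: A[i]=18<=B[j]=18 take 18, i++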